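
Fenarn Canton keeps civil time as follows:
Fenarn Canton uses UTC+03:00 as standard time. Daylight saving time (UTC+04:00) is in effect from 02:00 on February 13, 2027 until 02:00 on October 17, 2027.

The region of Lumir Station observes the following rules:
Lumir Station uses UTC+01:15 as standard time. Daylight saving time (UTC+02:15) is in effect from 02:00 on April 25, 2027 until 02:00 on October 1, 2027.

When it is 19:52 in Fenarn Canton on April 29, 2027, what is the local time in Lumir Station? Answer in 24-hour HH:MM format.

18:07

April 29, 2027 falls between 13 February and 17 October, so daylight saving is in effect and Fenarn Canton is at UTC+04:00.
19:52 Fenarn Canton − 4h = 15:52 UTC.
At the standard offset (UTC+01:15), 15:52 UTC + 1h15m = 17:07 Lumir Station standard time.
The standard-time date in Lumir Station, April 29, 2027, falls between 25 April and 1 October, so daylight saving is in effect and Lumir Station is at UTC+02:15.
15:52 UTC + 2h15m = 18:07 Lumir Station.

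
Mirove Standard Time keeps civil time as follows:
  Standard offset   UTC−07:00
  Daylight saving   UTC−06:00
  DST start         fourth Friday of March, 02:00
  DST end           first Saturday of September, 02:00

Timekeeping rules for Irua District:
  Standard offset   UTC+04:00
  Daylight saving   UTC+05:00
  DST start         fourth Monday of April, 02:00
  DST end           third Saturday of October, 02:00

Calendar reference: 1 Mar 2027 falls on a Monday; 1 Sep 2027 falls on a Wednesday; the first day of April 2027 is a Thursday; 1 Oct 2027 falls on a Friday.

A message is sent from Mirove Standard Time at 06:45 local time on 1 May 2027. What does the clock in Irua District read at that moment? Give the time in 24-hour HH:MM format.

1 March 2027 is a Monday, so the first Friday is March 5 and the fourth is March 26.
1 September 2027 is a Wednesday, so the first Saturday is September 4.
1 May 2027 falls between 26 March and 4 September, so daylight saving is in effect and Mirove Standard Time is at UTC−06:00.
06:45 Mirove Standard Time + 6h = 12:45 UTC.
1 April 2027 is a Thursday, so the first Monday is April 5 and the fourth is April 26.
1 October 2027 is a Friday, so the first Saturday is October 2 and the third is October 16.
At the standard offset (UTC+04:00), 12:45 UTC + 4h = 16:45 Irua District standard time.
Daylight saving runs 26 April – 16 October; the standard-time date in Irua District, 1 May 2027, is inside that window, so Irua District is at UTC+05:00.
12:45 UTC + 5h = 17:45 Irua District.

17:45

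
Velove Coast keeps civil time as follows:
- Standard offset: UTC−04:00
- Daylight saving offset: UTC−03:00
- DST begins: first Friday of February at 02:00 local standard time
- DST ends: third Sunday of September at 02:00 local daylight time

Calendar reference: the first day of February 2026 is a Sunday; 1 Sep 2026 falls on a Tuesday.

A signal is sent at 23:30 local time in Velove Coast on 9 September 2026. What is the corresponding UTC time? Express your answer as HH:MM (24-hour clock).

1 February 2026 is a Sunday, so the first Friday is February 6.
1 September 2026 is a Tuesday, so the first Sunday is September 6 and the third is September 20.
9 September 2026 falls between 6 February and 20 September, so daylight saving is in effect and Velove Coast is at UTC−03:00.
23:30 local + 3h = 02:30 UTC (rolling into the next day, 10 September 2026).

02:30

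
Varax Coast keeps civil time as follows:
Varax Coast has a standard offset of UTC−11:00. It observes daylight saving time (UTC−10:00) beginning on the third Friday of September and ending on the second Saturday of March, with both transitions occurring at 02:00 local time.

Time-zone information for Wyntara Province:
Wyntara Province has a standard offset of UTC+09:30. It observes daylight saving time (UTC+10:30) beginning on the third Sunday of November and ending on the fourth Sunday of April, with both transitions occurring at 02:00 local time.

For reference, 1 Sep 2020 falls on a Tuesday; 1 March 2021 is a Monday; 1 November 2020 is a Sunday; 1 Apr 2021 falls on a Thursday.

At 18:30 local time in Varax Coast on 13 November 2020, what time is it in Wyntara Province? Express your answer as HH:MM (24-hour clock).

14:00

1 September 2020 is a Tuesday, so the first Friday is September 4 and the third is September 18.
1 March 2021 is a Monday, so the first Saturday is March 6 and the second is March 13.
13 November 2020 lies within the daylight-saving period (18 September 2020 – 13 March 2021), so Varax Coast is on daylight time, UTC−10:00.
18:30 Varax Coast + 10h = 04:30 UTC (rolling into the next day, 14 November 2020).
1 November 2020 is a Sunday, so the first Sunday is November 1 and the third is November 15.
1 April 2021 is a Thursday, so the first Sunday is April 4 and the fourth is April 25.
At the standard offset (UTC+09:30), 04:30 UTC + 9h30m = 14:00 Wyntara Province standard time.
The standard-time date in Wyntara Province, 14 November 2020, does not fall between 15 November 2020 and 25 April 2021, so daylight saving is not in effect and Wyntara Province is at UTC+09:30.
04:30 UTC + 9h30m = 14:00 Wyntara Province.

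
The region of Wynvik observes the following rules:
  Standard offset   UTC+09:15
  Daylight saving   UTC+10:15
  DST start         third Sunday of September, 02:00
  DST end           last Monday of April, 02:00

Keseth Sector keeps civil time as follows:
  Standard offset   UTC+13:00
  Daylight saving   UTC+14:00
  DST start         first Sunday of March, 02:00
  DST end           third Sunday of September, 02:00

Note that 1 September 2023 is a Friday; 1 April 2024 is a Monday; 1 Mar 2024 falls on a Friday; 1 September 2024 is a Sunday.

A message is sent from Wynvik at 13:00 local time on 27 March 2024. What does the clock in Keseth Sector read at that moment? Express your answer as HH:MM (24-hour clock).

1 September 2023 is a Friday, so the first Sunday is September 3 and the third is September 17.
1 April 2024 is a Monday, so Mondays fall on 1, 8, 15, 22, 29; the last is April 29.
Daylight saving runs 17 September 2023 – 29 April 2024; 27 March 2024 is inside that window, so Wynvik is at UTC+10:15.
13:00 Wynvik − 10h15m = 02:45 UTC.
1 March 2024 is a Friday, so the first Sunday is March 3.
1 September 2024 is a Sunday, so the first Sunday is September 1 and the third is September 15.
At the standard offset (UTC+13:00), 02:45 UTC + 13h = 15:45 Keseth Sector standard time.
The standard-time date in Keseth Sector, 27 March 2024, falls between 3 March and 15 September, so daylight saving is in effect and Keseth Sector is at UTC+14:00.
02:45 UTC + 14h = 16:45 Keseth Sector.

16:45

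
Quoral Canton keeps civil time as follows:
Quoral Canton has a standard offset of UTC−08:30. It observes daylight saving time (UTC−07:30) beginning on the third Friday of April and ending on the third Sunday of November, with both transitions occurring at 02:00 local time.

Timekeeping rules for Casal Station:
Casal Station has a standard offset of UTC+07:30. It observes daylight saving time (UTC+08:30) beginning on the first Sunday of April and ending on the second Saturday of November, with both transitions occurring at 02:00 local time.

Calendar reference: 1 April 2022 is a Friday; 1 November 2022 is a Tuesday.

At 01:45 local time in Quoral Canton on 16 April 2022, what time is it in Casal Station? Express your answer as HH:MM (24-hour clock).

17:45

1 April 2022 is a Friday, so the first Friday is April 1 and the third is April 15.
1 November 2022 is a Tuesday, so the first Sunday is November 6 and the third is November 20.
16 April 2022 falls between 15 April and 20 November, so daylight saving is in effect and Quoral Canton is at UTC−07:30.
01:45 Quoral Canton + 7h30m = 09:15 UTC.
1 April 2022 is a Friday, so the first Sunday is April 3.
1 November 2022 is a Tuesday, so the first Saturday is November 5 and the second is November 12.
At the standard offset (UTC+07:30), 09:15 UTC + 7h30m = 16:45 Casal Station standard time.
Daylight saving runs 3 April – 12 November; the standard-time date in Casal Station, 16 April 2022, is inside that window, so Casal Station is at UTC+08:30.
09:15 UTC + 8h30m = 17:45 Casal Station.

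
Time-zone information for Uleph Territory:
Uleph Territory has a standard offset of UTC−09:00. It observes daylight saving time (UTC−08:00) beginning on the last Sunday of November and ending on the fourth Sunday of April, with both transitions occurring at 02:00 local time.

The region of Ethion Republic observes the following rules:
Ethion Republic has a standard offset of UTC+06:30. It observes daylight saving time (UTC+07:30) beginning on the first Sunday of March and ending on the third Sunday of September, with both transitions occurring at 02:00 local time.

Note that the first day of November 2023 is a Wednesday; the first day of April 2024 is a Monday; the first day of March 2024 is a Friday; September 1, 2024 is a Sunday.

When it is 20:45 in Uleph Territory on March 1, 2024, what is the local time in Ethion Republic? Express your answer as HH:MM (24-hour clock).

11:15

1 November 2023 is a Wednesday, so Sundays fall on 5, 12, 19, 26; the last is November 26.
1 April 2024 is a Monday, so the first Sunday is April 7 and the fourth is April 28.
March 1, 2024 falls between 26 November 2023 and 28 April 2024, so daylight saving is in effect and Uleph Territory is at UTC−08:00.
20:45 Uleph Territory + 8h = 04:45 UTC (rolling into the next day, 2 March 2024).
1 March 2024 is a Friday, so the first Sunday is March 3.
1 September 2024 is a Sunday, so the first Sunday is September 1 and the third is September 15.
At the standard offset (UTC+06:30), 04:45 UTC + 6h30m = 11:15 Ethion Republic standard time.
The standard-time date in Ethion Republic, March 2, 2024, is outside the daylight-saving period (3 March – 15 September), so Ethion Republic is on standard time, UTC+06:30.
04:45 UTC + 6h30m = 11:15 Ethion Republic.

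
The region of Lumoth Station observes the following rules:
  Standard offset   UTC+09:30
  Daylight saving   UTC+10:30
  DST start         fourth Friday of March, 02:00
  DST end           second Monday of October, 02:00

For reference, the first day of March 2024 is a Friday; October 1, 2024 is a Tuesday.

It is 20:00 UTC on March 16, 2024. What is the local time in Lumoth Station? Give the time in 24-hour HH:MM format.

1 March 2024 is a Friday, so the first Friday is March 1 and the fourth is March 22.
1 October 2024 is a Tuesday, so the first Monday is October 7 and the second is October 14.
At the standard offset (UTC+09:30), 20:00 UTC + 9h30m = 05:30 Lumoth Station standard time (rolling into the next day, 17 March 2024).
The standard-time date in Lumoth Station, March 17, 2024, is outside the daylight-saving period (22 March – 14 October), so Lumoth Station is on standard time, UTC+09:30.
20:00 UTC + 9h30m = 05:30 local (rolling into the next day, 17 March 2024).

05:30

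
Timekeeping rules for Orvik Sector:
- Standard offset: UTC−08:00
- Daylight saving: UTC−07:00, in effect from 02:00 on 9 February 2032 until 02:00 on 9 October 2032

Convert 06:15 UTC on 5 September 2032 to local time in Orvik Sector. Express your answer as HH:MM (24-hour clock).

At the standard offset (UTC−08:00), 06:15 UTC − 8h = 22:15 Orvik Sector standard time (rolling into the previous day, 4 September 2032).
Daylight saving runs 9 February – 9 October; the standard-time date in Orvik Sector, 4 September 2032, is inside that window, so Orvik Sector is at UTC−07:00.
06:15 UTC − 7h = 23:15 local (rolling into the previous day, 4 September 2032).

23:15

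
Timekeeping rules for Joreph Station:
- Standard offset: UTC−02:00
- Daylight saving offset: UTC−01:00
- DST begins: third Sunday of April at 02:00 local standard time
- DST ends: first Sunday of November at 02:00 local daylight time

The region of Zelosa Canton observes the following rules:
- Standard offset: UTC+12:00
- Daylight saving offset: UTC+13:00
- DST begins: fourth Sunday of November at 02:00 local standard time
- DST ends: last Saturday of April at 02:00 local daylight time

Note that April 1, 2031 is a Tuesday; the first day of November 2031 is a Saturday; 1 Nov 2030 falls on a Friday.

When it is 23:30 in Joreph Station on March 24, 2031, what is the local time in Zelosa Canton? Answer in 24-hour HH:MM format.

14:30

1 April 2031 is a Tuesday, so the first Sunday is April 6 and the third is April 20.
1 November 2031 is a Saturday, so the first Sunday is November 2.
March 24, 2031 is outside the daylight-saving period (20 April – 2 November), so Joreph Station is on standard time, UTC−02:00.
23:30 Joreph Station + 2h = 01:30 UTC (rolling into the next day, 25 March 2031).
1 November 2030 is a Friday, so the first Sunday is November 3 and the fourth is November 24.
1 April 2031 is a Tuesday, so Saturdays fall on 5, 12, 19, 26; the last is April 26.
At the standard offset (UTC+12:00), 01:30 UTC + 12h = 13:30 Zelosa Canton standard time.
The standard-time date in Zelosa Canton, March 25, 2031, falls between 24 November 2030 and 26 April 2031, so daylight saving is in effect and Zelosa Canton is at UTC+13:00.
01:30 UTC + 13h = 14:30 Zelosa Canton.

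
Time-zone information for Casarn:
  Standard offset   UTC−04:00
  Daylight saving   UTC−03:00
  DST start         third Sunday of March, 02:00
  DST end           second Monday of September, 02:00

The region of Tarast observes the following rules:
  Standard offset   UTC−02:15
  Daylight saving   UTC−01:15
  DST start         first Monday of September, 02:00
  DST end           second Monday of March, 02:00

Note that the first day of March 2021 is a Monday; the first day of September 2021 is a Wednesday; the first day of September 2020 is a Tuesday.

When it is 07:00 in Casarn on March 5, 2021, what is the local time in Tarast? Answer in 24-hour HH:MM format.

09:45

1 March 2021 is a Monday, so the first Sunday is March 7 and the third is March 21.
1 September 2021 is a Wednesday, so the first Monday is September 6 and the second is September 13.
Daylight saving runs 21 March – 13 September; March 5, 2021 is outside that window, so Casarn is on standard time at UTC−04:00.
07:00 Casarn + 4h = 11:00 UTC.
1 September 2020 is a Tuesday, so the first Monday is September 7.
1 March 2021 is a Monday, so the first Monday is March 1 and the second is March 8.
At the standard offset (UTC−02:15), 11:00 UTC − 2h15m = 08:45 Tarast standard time.
The standard-time date in Tarast, March 5, 2021, lies within the daylight-saving period (7 September 2020 – 8 March 2021), so Tarast is on daylight time, UTC−01:15.
11:00 UTC − 1h15m = 09:45 Tarast.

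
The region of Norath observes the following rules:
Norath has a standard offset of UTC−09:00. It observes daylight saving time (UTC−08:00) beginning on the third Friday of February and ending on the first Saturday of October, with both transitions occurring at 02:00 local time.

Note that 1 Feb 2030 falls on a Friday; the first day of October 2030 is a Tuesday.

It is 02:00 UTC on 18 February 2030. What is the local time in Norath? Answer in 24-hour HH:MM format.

18:00

1 February 2030 is a Friday, so the first Friday is February 1 and the third is February 15.
1 October 2030 is a Tuesday, so the first Saturday is October 5.
At the standard offset (UTC−09:00), 02:00 UTC − 9h = 17:00 Norath standard time (rolling into the previous day, 17 February 2030).
The standard-time date in Norath, 17 February 2030, falls between 15 February and 5 October, so daylight saving is in effect and Norath is at UTC−08:00.
02:00 UTC − 8h = 18:00 local (rolling into the previous day, 17 February 2030).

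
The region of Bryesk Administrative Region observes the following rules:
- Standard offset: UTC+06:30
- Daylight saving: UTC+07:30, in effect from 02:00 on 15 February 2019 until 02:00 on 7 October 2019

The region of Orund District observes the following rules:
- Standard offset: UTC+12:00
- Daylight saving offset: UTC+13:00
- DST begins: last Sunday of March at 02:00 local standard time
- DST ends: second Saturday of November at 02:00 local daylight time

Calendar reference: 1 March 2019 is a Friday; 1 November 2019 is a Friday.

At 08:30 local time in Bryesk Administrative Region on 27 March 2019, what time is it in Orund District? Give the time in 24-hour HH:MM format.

13:00

27 March 2019 falls between 15 February and 7 October, so daylight saving is in effect and Bryesk Administrative Region is at UTC+07:30.
08:30 Bryesk Administrative Region − 7h30m = 01:00 UTC.
1 March 2019 is a Friday, so Sundays fall on 3, 10, 17, 24, 31; the last is March 31.
1 November 2019 is a Friday, so the first Saturday is November 2 and the second is November 9.
At the standard offset (UTC+12:00), 01:00 UTC + 12h = 13:00 Orund District standard time.
Daylight saving runs 31 March – 9 November; the standard-time date in Orund District, 27 March 2019, is outside that window, so Orund District is on standard time at UTC+12:00.
01:00 UTC + 12h = 13:00 Orund District.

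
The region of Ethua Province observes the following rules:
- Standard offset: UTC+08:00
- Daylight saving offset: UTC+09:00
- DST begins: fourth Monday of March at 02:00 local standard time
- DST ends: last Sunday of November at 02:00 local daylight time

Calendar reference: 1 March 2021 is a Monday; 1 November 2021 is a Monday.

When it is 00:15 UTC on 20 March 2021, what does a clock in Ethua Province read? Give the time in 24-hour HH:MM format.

1 March 2021 is a Monday, so the first Monday is March 1 and the fourth is March 22.
1 November 2021 is a Monday, so Sundays fall on 7, 14, 21, 28; the last is November 28.
At the standard offset (UTC+08:00), 00:15 UTC + 8h = 08:15 Ethua Province standard time.
The standard-time date in Ethua Province, 20 March 2021, does not fall between 22 March and 28 November, so daylight saving is not in effect and Ethua Province is at UTC+08:00.
00:15 UTC + 8h = 08:15 local.

08:15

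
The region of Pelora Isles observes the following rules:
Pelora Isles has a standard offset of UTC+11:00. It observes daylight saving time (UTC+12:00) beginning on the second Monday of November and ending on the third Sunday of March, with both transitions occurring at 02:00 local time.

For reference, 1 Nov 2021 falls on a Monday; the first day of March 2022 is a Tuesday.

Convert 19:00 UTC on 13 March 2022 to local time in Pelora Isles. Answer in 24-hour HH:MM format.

07:00

1 November 2021 is a Monday, so the first Monday is November 1 and the second is November 8.
1 March 2022 is a Tuesday, so the first Sunday is March 6 and the third is March 20.
At the standard offset (UTC+11:00), 19:00 UTC + 11h = 06:00 Pelora Isles standard time (rolling into the next day, 14 March 2022).
The standard-time date in Pelora Isles, 14 March 2022, falls between 8 November 2021 and 20 March 2022, so daylight saving is in effect and Pelora Isles is at UTC+12:00.
19:00 UTC + 12h = 07:00 local (rolling into the next day, 14 March 2022).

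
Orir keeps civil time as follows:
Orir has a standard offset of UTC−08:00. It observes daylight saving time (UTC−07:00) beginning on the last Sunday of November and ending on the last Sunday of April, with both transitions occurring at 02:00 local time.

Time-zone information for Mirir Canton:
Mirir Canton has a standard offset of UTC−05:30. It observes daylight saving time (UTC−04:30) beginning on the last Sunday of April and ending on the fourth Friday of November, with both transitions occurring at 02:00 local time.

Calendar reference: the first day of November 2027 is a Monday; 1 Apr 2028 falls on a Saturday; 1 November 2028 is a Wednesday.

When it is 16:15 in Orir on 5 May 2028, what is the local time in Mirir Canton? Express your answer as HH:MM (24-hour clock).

1 November 2027 is a Monday, so Sundays fall on 7, 14, 21, 28; the last is November 28.
1 April 2028 is a Saturday, so Sundays fall on 2, 9, 16, 23, 30; the last is April 30.
Daylight saving runs 28 November 2027 – 30 April 2028; 5 May 2028 is outside that window, so Orir is on standard time at UTC−08:00.
16:15 Orir + 8h = 00:15 UTC (rolling into the next day, 6 May 2028).
1 April 2028 is a Saturday, so Sundays fall on 2, 9, 16, 23, 30; the last is April 30.
1 November 2028 is a Wednesday, so the first Friday is November 3 and the fourth is November 24.
At the standard offset (UTC−05:30), 00:15 UTC − 5h30m = 18:45 Mirir Canton standard time (rolling into the previous day, 5 May 2028).
The standard-time date in Mirir Canton, 5 May 2028, lies within the daylight-saving period (30 April – 24 November), so Mirir Canton is on daylight time, UTC−04:30.
00:15 UTC − 4h30m = 19:45 Mirir Canton (rolling into the previous day, 5 May 2028).

19:45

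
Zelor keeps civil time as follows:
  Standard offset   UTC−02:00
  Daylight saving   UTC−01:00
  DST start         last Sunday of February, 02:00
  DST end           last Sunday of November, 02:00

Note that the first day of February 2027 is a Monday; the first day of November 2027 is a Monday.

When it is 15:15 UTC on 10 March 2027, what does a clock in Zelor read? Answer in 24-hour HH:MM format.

14:15

1 February 2027 is a Monday, so Sundays fall on 7, 14, 21, 28; the last is February 28.
1 November 2027 is a Monday, so Sundays fall on 7, 14, 21, 28; the last is November 28.
At the standard offset (UTC−02:00), 15:15 UTC − 2h = 13:15 Zelor standard time.
Daylight saving runs 28 February – 28 November; the standard-time date in Zelor, 10 March 2027, is inside that window, so Zelor is at UTC−01:00.
15:15 UTC − 1h = 14:15 local.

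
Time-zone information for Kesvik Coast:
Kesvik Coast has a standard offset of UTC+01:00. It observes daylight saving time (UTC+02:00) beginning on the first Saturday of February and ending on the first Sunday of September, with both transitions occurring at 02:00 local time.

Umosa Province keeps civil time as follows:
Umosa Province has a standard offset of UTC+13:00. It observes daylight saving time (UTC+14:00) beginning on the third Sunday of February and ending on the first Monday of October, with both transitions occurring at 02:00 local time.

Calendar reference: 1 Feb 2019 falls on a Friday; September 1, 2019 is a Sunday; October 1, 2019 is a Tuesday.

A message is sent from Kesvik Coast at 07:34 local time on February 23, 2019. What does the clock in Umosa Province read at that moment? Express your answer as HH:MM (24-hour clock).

19:34

1 February 2019 is a Friday, so the first Saturday is February 2.
1 September 2019 is a Sunday, so the first Sunday is September 1.
Daylight saving runs 2 February – 1 September; February 23, 2019 is inside that window, so Kesvik Coast is at UTC+02:00.
07:34 Kesvik Coast − 2h = 05:34 UTC.
1 February 2019 is a Friday, so the first Sunday is February 3 and the third is February 17.
1 October 2019 is a Tuesday, so the first Monday is October 7.
At the standard offset (UTC+13:00), 05:34 UTC + 13h = 18:34 Umosa Province standard time.
Daylight saving runs 17 February – 7 October; the standard-time date in Umosa Province, February 23, 2019, is inside that window, so Umosa Province is at UTC+14:00.
05:34 UTC + 14h = 19:34 Umosa Province.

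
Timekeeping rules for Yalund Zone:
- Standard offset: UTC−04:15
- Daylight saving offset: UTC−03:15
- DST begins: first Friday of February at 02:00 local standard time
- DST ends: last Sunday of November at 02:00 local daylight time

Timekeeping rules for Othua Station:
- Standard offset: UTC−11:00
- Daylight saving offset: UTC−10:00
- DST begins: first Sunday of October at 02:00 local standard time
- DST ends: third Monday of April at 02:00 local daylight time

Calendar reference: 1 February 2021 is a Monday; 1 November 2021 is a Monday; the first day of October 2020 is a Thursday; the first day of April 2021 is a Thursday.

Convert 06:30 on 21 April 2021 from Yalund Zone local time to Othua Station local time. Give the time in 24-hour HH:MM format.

22:45

1 February 2021 is a Monday, so the first Friday is February 5.
1 November 2021 is a Monday, so Sundays fall on 7, 14, 21, 28; the last is November 28.
21 April 2021 lies within the daylight-saving period (5 February – 28 November), so Yalund Zone is on daylight time, UTC−03:15.
06:30 Yalund Zone + 3h15m = 09:45 UTC.
1 October 2020 is a Thursday, so the first Sunday is October 4.
1 April 2021 is a Thursday, so the first Monday is April 5 and the third is April 19.
At the standard offset (UTC−11:00), 09:45 UTC − 11h = 22:45 Othua Station standard time (rolling into the previous day, 20 April 2021).
The standard-time date in Othua Station, 20 April 2021, does not fall between 4 October 2020 and 19 April 2021, so daylight saving is not in effect and Othua Station is at UTC−11:00.
09:45 UTC − 11h = 22:45 Othua Station (rolling into the previous day, 20 April 2021).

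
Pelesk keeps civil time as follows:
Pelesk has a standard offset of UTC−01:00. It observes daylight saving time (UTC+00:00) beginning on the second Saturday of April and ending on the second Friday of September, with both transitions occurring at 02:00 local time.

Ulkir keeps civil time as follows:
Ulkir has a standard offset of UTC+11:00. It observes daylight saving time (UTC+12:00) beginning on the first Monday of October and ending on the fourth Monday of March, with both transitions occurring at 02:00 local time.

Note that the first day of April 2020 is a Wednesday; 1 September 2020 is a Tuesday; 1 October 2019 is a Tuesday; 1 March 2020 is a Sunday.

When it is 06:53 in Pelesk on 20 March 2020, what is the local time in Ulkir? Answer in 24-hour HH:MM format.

19:53

1 April 2020 is a Wednesday, so the first Saturday is April 4 and the second is April 11.
1 September 2020 is a Tuesday, so the first Friday is September 4 and the second is September 11.
20 March 2020 is outside the daylight-saving period (11 April – 11 September), so Pelesk is on standard time, UTC−01:00.
06:53 Pelesk + 1h = 07:53 UTC.
1 October 2019 is a Tuesday, so the first Monday is October 7.
1 March 2020 is a Sunday, so the first Monday is March 2 and the fourth is March 23.
At the standard offset (UTC+11:00), 07:53 UTC + 11h = 18:53 Ulkir standard time.
The standard-time date in Ulkir, 20 March 2020, lies within the daylight-saving period (7 October 2019 – 23 March 2020), so Ulkir is on daylight time, UTC+12:00.
07:53 UTC + 12h = 19:53 Ulkir.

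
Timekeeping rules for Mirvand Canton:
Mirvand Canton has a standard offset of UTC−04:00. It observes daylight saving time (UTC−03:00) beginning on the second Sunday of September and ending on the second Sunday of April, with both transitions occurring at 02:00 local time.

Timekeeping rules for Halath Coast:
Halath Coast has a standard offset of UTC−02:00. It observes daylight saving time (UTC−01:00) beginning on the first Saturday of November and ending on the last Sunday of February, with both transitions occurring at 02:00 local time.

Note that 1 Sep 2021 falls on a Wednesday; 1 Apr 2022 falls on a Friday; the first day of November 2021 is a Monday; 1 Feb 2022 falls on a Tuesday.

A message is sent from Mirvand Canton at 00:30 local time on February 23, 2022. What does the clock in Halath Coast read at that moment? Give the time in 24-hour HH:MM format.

02:30

1 September 2021 is a Wednesday, so the first Sunday is September 5 and the second is September 12.
1 April 2022 is a Friday, so the first Sunday is April 3 and the second is April 10.
February 23, 2022 falls between 12 September 2021 and 10 April 2022, so daylight saving is in effect and Mirvand Canton is at UTC−03:00.
00:30 Mirvand Canton + 3h = 03:30 UTC.
1 November 2021 is a Monday, so the first Saturday is November 6.
1 February 2022 is a Tuesday, so Sundays fall on 6, 13, 20, 27; the last is February 27.
At the standard offset (UTC−02:00), 03:30 UTC − 2h = 01:30 Halath Coast standard time.
Daylight saving runs 6 November 2021 – 27 February 2022; the standard-time date in Halath Coast, February 23, 2022, is inside that window, so Halath Coast is at UTC−01:00.
03:30 UTC − 1h = 02:30 Halath Coast.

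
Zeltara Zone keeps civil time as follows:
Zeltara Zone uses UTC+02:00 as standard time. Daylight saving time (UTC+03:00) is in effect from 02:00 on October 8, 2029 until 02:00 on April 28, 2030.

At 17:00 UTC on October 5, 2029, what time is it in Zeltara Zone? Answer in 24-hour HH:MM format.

At the standard offset (UTC+02:00), 17:00 UTC + 2h = 19:00 Zeltara Zone standard time.
The standard-time date in Zeltara Zone, October 5, 2029, is outside the daylight-saving period (8 October 2029 – 28 April 2030), so Zeltara Zone is on standard time, UTC+02:00.
17:00 UTC + 2h = 19:00 local.

19:00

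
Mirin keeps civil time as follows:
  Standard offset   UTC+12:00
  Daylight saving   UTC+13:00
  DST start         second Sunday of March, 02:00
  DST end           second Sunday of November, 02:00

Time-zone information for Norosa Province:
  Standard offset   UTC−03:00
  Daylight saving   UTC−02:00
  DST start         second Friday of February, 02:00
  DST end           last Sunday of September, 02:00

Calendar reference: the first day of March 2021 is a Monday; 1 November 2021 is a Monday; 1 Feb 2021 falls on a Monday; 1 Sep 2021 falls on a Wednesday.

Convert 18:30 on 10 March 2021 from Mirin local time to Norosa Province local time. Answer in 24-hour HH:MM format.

04:30

1 March 2021 is a Monday, so the first Sunday is March 7 and the second is March 14.
1 November 2021 is a Monday, so the first Sunday is November 7 and the second is November 14.
10 March 2021 does not fall between 14 March and 14 November, so daylight saving is not in effect and Mirin is at UTC+12:00.
18:30 Mirin − 12h = 06:30 UTC.
1 February 2021 is a Monday, so the first Friday is February 5 and the second is February 12.
1 September 2021 is a Wednesday, so Sundays fall on 5, 12, 19, 26; the last is September 26.
At the standard offset (UTC−03:00), 06:30 UTC − 3h = 03:30 Norosa Province standard time.
The standard-time date in Norosa Province, 10 March 2021, falls between 12 February and 26 September, so daylight saving is in effect and Norosa Province is at UTC−02:00.
06:30 UTC − 2h = 04:30 Norosa Province.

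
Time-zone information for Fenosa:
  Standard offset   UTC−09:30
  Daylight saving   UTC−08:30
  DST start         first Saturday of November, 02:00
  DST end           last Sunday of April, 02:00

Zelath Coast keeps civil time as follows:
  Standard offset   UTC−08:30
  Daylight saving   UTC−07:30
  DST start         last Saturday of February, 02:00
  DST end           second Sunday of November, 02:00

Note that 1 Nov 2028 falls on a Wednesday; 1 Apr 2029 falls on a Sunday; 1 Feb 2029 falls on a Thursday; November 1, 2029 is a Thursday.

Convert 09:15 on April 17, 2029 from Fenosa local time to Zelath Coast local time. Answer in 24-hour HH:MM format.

1 November 2028 is a Wednesday, so the first Saturday is November 4.
1 April 2029 is a Sunday, so Sundays fall on 1, 8, 15, 22, 29; the last is April 29.
Daylight saving runs 4 November 2028 – 29 April 2029; April 17, 2029 is inside that window, so Fenosa is at UTC−08:30.
09:15 Fenosa + 8h30m = 17:45 UTC.
1 February 2029 is a Thursday, so Saturdays fall on 3, 10, 17, 24; the last is February 24.
1 November 2029 is a Thursday, so the first Sunday is November 4 and the second is November 11.
At the standard offset (UTC−08:30), 17:45 UTC − 8h30m = 09:15 Zelath Coast standard time.
The standard-time date in Zelath Coast, April 17, 2029, lies within the daylight-saving period (24 February – 11 November), so Zelath Coast is on daylight time, UTC−07:30.
17:45 UTC − 7h30m = 10:15 Zelath Coast.

10:15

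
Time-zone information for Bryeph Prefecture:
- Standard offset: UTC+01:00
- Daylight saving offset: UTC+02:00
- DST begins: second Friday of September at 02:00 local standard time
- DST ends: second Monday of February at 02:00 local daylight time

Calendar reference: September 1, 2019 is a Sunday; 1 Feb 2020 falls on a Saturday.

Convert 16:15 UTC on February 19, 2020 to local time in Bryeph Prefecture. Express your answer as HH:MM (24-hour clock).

1 September 2019 is a Sunday, so the first Friday is September 6 and the second is September 13.
1 February 2020 is a Saturday, so the first Monday is February 3 and the second is February 10.
At the standard offset (UTC+01:00), 16:15 UTC + 1h = 17:15 Bryeph Prefecture standard time.
The standard-time date in Bryeph Prefecture, February 19, 2020, is outside the daylight-saving period (13 September 2019 – 10 February 2020), so Bryeph Prefecture is on standard time, UTC+01:00.
16:15 UTC + 1h = 17:15 local.

17:15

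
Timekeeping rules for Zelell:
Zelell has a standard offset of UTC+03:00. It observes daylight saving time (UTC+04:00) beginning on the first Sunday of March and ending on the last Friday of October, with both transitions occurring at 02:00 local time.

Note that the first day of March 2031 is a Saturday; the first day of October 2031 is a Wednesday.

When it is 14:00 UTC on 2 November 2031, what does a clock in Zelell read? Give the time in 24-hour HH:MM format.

17:00

1 March 2031 is a Saturday, so the first Sunday is March 2.
1 October 2031 is a Wednesday, so Fridays fall on 3, 10, 17, 24, 31; the last is October 31.
At the standard offset (UTC+03:00), 14:00 UTC + 3h = 17:00 Zelell standard time.
Daylight saving runs 2 March – 31 October; the standard-time date in Zelell, 2 November 2031, is outside that window, so Zelell is on standard time at UTC+03:00.
14:00 UTC + 3h = 17:00 local.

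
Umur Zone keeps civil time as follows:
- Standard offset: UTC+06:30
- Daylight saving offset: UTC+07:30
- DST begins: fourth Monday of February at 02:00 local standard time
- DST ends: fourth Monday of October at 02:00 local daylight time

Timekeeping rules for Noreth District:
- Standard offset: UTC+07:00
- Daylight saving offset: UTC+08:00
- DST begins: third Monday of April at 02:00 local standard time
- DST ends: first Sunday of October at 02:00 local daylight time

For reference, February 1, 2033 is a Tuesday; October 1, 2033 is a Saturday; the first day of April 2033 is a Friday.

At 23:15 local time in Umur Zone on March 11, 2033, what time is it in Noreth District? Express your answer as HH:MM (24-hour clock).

22:45

1 February 2033 is a Tuesday, so the first Monday is February 7 and the fourth is February 28.
1 October 2033 is a Saturday, so the first Monday is October 3 and the fourth is October 24.
Daylight saving runs 28 February – 24 October; March 11, 2033 is inside that window, so Umur Zone is at UTC+07:30.
23:15 Umur Zone − 7h30m = 15:45 UTC.
1 April 2033 is a Friday, so the first Monday is April 4 and the third is April 18.
1 October 2033 is a Saturday, so the first Sunday is October 2.
At the standard offset (UTC+07:00), 15:45 UTC + 7h = 22:45 Noreth District standard time.
The standard-time date in Noreth District, March 11, 2033, is outside the daylight-saving period (18 April – 2 October), so Noreth District is on standard time, UTC+07:00.
15:45 UTC + 7h = 22:45 Noreth District.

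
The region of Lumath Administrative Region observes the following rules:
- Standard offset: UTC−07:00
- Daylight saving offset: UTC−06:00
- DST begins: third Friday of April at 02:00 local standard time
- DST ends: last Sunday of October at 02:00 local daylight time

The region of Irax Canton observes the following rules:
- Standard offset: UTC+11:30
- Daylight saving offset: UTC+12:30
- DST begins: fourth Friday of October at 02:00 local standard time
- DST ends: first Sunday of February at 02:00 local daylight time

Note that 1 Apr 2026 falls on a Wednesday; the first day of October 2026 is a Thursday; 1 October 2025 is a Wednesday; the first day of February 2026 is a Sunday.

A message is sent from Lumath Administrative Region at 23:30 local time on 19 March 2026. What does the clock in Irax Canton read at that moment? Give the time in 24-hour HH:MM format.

18:00

1 April 2026 is a Wednesday, so the first Friday is April 3 and the third is April 17.
1 October 2026 is a Thursday, so Sundays fall on 4, 11, 18, 25; the last is October 25.
19 March 2026 is outside the daylight-saving period (17 April – 25 October), so Lumath Administrative Region is on standard time, UTC−07:00.
23:30 Lumath Administrative Region + 7h = 06:30 UTC (rolling into the next day, 20 March 2026).
1 October 2025 is a Wednesday, so the first Friday is October 3 and the fourth is October 24.
1 February 2026 is a Sunday, so the first Sunday is February 1.
At the standard offset (UTC+11:30), 06:30 UTC + 11h30m = 18:00 Irax Canton standard time.
Daylight saving runs 24 October 2025 – 1 February 2026; the standard-time date in Irax Canton, 20 March 2026, is outside that window, so Irax Canton is on standard time at UTC+11:30.
06:30 UTC + 11h30m = 18:00 Irax Canton.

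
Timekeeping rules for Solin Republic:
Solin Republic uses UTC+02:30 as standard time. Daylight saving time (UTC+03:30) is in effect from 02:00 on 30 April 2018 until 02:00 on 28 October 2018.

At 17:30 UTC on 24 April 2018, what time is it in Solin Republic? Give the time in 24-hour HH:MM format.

20:00

At the standard offset (UTC+02:30), 17:30 UTC + 2h30m = 20:00 Solin Republic standard time.
The standard-time date in Solin Republic, 24 April 2018, is outside the daylight-saving period (30 April – 28 October), so Solin Republic is on standard time, UTC+02:30.
17:30 UTC + 2h30m = 20:00 local.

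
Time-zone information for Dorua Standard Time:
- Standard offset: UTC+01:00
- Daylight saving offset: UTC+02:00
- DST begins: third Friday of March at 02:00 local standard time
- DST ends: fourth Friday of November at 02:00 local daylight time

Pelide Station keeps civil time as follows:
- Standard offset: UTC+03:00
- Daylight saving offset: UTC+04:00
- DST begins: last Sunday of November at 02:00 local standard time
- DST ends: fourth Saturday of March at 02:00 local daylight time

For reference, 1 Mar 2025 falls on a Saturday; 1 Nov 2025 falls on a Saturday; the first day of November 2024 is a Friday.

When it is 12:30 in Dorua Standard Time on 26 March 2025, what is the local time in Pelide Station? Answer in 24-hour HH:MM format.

1 March 2025 is a Saturday, so the first Friday is March 7 and the third is March 21.
1 November 2025 is a Saturday, so the first Friday is November 7 and the fourth is November 28.
26 March 2025 lies within the daylight-saving period (21 March – 28 November), so Dorua Standard Time is on daylight time, UTC+02:00.
12:30 Dorua Standard Time − 2h = 10:30 UTC.
1 November 2024 is a Friday, so Sundays fall on 3, 10, 17, 24; the last is November 24.
1 March 2025 is a Saturday, so the first Saturday is March 1 and the fourth is March 22.
At the standard offset (UTC+03:00), 10:30 UTC + 3h = 13:30 Pelide Station standard time.
The standard-time date in Pelide Station, 26 March 2025, does not fall between 24 November 2024 and 22 March 2025, so daylight saving is not in effect and Pelide Station is at UTC+03:00.
10:30 UTC + 3h = 13:30 Pelide Station.

13:30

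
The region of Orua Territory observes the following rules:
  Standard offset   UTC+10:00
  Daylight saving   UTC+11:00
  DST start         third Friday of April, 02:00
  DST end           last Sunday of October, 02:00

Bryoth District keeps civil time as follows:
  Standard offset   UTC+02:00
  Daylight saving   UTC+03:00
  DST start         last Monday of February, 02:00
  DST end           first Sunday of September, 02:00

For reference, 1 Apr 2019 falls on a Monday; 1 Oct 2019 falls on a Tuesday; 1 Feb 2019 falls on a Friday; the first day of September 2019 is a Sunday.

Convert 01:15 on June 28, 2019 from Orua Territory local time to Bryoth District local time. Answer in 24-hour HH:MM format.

1 April 2019 is a Monday, so the first Friday is April 5 and the third is April 19.
1 October 2019 is a Tuesday, so Sundays fall on 6, 13, 20, 27; the last is October 27.
June 28, 2019 lies within the daylight-saving period (19 April – 27 October), so Orua Territory is on daylight time, UTC+11:00.
01:15 Orua Territory − 11h = 14:15 UTC (rolling into the previous day, 27 June 2019).
1 February 2019 is a Friday, so Mondays fall on 4, 11, 18, 25; the last is February 25.
1 September 2019 is a Sunday, so the first Sunday is September 1.
At the standard offset (UTC+02:00), 14:15 UTC + 2h = 16:15 Bryoth District standard time.
The standard-time date in Bryoth District, June 27, 2019, lies within the daylight-saving period (25 February – 1 September), so Bryoth District is on daylight time, UTC+03:00.
14:15 UTC + 3h = 17:15 Bryoth District.

17:15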